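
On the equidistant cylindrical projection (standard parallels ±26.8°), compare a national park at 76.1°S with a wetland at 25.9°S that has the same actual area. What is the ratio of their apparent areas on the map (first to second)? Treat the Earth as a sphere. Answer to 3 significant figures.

The equidistant cylindrical projection with φ₀ = 26.8° has h = 1 (meridians true) and k = cos φ₀ / cos φ along parallels.
Areal scale at 76.1°: h·k = 1.000 × 3.716 = 3.716.
Areal scale at 25.9°: h·k = 1.000 × 0.9922 = 0.9922.
Ratio = 3.716/0.9922 ≈ 3.74.

3.74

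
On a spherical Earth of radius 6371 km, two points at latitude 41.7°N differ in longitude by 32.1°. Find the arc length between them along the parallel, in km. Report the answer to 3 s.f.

2670 km

Arc length along a parallel = R cos φ · Δλ (with Δλ in radians).
= 6371 × cos 41.7° × (32.1° × π/180) = 6371 × 0.7466 × 0.5603 ≈ 2670 km.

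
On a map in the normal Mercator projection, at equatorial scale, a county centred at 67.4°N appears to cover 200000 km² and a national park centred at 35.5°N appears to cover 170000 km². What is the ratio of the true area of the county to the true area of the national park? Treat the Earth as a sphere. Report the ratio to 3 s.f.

0.262

On Mercator the areal scale is sec²φ, so true area = apparent × cos²φ.
True area of county: 200000 × cos²(67.4°) = 200000 × 0.1477 = 29540 km².
True area of national park: 170000 × cos²(35.5°) = 170000 × 0.6628 = 112700 km².
Ratio = 29540 / 112700 ≈ 0.262.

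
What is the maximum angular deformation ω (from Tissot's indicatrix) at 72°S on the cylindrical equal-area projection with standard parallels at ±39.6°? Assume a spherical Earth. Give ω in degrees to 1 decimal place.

Cylindrical equal-area (φ₀ = 39.6°): h = cos φ / cos 39.6° along meridians, k = cos 39.6° / cos φ along parallels; h·k = 1.
At 72°: h = 0.4011, k = 2.493; principal scales a = 2.493, b = 0.4011.
sin(ω/2) = (a − b)/(a + b) = 2.092/2.894 = 0.7229, so ω = 2 arcsin(0.7229) ≈ 92.6°.

92.6°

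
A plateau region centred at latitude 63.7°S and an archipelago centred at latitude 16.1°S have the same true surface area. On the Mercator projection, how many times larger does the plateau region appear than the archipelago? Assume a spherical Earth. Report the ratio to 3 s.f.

4.70

Mercator is conformal with k = sec φ, so areal scale = k² = sec²φ.
At 63.7°: sec²(63.7°) = 1/0.4431² = 5.094.
At 16.1°: sec²(16.1°) = 1/0.9608² = 1.083.
Ratio = 5.094/1.083 = cos²(16.1°)/cos²(63.7°) ≈ 4.70.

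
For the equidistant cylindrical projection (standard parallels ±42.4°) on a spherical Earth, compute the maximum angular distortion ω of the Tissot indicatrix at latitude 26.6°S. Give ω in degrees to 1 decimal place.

The equidistant cylindrical projection with φ₀ = 42.4° has h = 1 (meridians true) and k = cos φ₀ / cos φ along parallels.
At 26.6°: h = 1.000, k = 0.8259; principal scales a = 1.000, b = 0.8259.
sin(ω/2) = (a − b)/(a + b) = 0.1741/1.826 = 0.09537, so ω = 2 arcsin(0.09537) ≈ 10.9°.

10.9°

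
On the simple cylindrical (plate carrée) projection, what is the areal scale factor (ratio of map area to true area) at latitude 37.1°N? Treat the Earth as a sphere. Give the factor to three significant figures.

1.25

In the plate carrée (x = Rλ, y = Rφ), meridians are true-scale (h = 1) and parallels are stretched by k = sec φ.
Areal scale = h·k = 1 × sec φ; at 37.1°, h = 1.000, k = 1.254, so h·k = 1.254.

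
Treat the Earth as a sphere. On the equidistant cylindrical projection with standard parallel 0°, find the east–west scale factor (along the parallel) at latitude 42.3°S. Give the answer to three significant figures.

1.35

Plate carrée maps x = Rλ, y = Rφ. The meridian scale is h = 1 and the parallel scale is k = 1/cos φ = sec φ.
k = 1/cos 42.3° = 1/0.7396 = 1.352.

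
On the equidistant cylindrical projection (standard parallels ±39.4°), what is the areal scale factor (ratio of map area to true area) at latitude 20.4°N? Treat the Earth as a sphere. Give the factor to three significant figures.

The equidistant cylindrical projection with φ₀ = 39.4° has h = 1 (meridians true) and k = cos φ₀ / cos φ along parallels.
Areal scale = h·k = 1 × cos φ₀ / cos φ; at 20.4°, h = 1.000, k = 0.8244, so h·k = 0.8244.

0.824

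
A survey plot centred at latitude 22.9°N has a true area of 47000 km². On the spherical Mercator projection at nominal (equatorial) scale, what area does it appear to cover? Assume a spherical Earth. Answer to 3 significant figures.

55400 km²

Mercator is conformal, so the point scale is isotropic: h = k = sec φ = 1/cos φ.
Areal scale = k² = sec²φ = 1/cos²(22.9°) = 1/0.9212² = 1.178.
Apparent area = 47000 × 1.178 ≈ 55400 km².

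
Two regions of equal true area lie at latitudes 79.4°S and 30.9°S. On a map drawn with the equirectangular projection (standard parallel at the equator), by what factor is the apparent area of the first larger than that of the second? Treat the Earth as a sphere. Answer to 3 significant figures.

4.66

For the equirectangular projection with φ₀ = 0 (plate carrée), h = 1 along meridians and k = sec φ along parallels.
Areal scale at 79.4°: h·k = 1.000 × 5.436 = 5.436.
Areal scale at 30.9°: h·k = 1.000 × 1.165 = 1.165.
Ratio = 5.436/1.165 ≈ 4.66.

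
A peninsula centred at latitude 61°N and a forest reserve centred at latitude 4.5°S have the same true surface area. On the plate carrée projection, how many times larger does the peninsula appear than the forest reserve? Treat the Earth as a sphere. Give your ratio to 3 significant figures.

In the plate carrée (x = Rλ, y = Rφ), meridians are true-scale (h = 1) and parallels are stretched by k = sec φ.
Areal scale at 61°: h·k = 1.000 × 2.063 = 2.063.
Areal scale at 4.5°: h·k = 1.000 × 1.003 = 1.003.
Ratio = 2.063/1.003 ≈ 2.06.

2.06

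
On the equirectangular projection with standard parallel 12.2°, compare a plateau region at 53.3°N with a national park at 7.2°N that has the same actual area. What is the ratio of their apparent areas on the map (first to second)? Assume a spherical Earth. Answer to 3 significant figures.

1.66

With standard parallel φ₀ = 12.2°, the equirectangular projection gives x = Rλ cos φ₀, y = Rφ, so h = 1 and k = cos 12.2° / cos φ.
Areal scale at 53.3°: h·k = 1.000 × 1.635 = 1.635.
Areal scale at 7.2°: h·k = 1.000 × 0.9852 = 0.9852.
Ratio = 1.635/0.9852 ≈ 1.66.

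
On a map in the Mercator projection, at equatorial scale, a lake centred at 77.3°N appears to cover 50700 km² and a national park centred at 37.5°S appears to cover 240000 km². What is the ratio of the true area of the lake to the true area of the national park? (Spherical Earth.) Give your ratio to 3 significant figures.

0.0162

Since Mercator area scale is 1/cos²φ, the true area equals the apparent area multiplied by cos²φ.
True area of lake: 50700 × cos²(77.3°) = 50700 × 0.04833 = 2450 km².
True area of national park: 240000 × cos²(37.5°) = 240000 × 0.6294 = 151100 km².
Ratio = 2450 / 151100 ≈ 0.0162.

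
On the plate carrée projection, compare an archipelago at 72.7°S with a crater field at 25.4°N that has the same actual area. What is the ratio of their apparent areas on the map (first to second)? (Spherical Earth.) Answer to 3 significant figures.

Plate carrée maps x = Rλ, y = Rφ. The meridian scale is h = 1 and the parallel scale is k = 1/cos φ = sec φ.
Areal scale at 72.7°: h·k = 1.000 × 3.363 = 3.363.
Areal scale at 25.4°: h·k = 1.000 × 1.107 = 1.107.
Ratio = 3.363/1.107 ≈ 3.04.

3.04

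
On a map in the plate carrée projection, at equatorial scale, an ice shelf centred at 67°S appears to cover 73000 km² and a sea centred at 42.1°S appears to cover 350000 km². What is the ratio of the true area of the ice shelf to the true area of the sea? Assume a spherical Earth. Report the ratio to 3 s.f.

On the plate carrée, areal scale = h·k = 1 × sec φ, so true area = apparent × cos φ.
True area of ice shelf: 73000 × cos(67°) = 73000 × 0.3907 = 28520 km².
True area of sea: 350000 × cos(42.1°) = 350000 × 0.7420 = 259700 km².
Ratio = 28520 / 259700 ≈ 0.110.

0.110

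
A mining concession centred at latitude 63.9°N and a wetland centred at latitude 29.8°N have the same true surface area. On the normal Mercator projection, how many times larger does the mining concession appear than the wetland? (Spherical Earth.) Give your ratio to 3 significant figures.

On Mercator, area is exaggerated by sec²φ = 1/cos²φ.
At 63.9°: sec²(63.9°) = 1/0.4399² = 5.167.
At 29.8°: sec²(29.8°) = 1/0.8678² = 1.328.
Ratio = 5.167/1.328 = cos²(29.8°)/cos²(63.9°) ≈ 3.89.

3.89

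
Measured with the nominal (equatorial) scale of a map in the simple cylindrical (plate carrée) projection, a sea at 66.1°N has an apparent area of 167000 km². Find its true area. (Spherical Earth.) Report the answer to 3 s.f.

In the plate carrée (x = Rλ, y = Rφ), meridians are true-scale (h = 1) and parallels are stretched by k = sec φ.
Areal scale = h·k = 1 × sec φ; at 66.1°, h = 1.000, k = 2.468, so h·k = 2.468.
True area = apparent / (areal scale) = 167000 / 2.468 ≈ 67700 km².

67700 km²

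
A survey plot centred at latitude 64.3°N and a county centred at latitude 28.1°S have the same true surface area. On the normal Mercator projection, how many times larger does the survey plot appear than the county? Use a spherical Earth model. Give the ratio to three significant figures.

4.14

Mercator is conformal with k = sec φ, so areal scale = k² = sec²φ.
At 64.3°: sec²(64.3°) = 1/0.4337² = 5.317.
At 28.1°: sec²(28.1°) = 1/0.8821² = 1.285.
Ratio = 5.317/1.285 = cos²(28.1°)/cos²(64.3°) ≈ 4.14.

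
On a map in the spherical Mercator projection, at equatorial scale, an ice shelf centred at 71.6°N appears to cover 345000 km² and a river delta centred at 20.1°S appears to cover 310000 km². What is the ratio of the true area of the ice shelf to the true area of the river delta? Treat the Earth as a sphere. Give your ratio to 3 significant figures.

Since Mercator area scale is 1/cos²φ, the true area equals the apparent area multiplied by cos²φ.
True area of ice shelf: 345000 × cos²(71.6°) = 345000 × 0.09963 = 34370 km².
True area of river delta: 310000 × cos²(20.1°) = 310000 × 0.8819 = 273400 km².
Ratio = 34370 / 273400 ≈ 0.126.

0.126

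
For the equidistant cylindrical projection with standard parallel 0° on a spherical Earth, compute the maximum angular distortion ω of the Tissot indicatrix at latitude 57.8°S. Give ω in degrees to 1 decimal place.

35.5°

In the plate carrée (x = Rλ, y = Rφ), meridians are true-scale (h = 1) and parallels are stretched by k = sec φ.
At 57.8°: h = 1.000, k = 1.877; principal scales a = 1.877, b = 1.000.
sin(ω/2) = (a − b)/(a + b) = 0.8766/2.877 = 0.3047, so ω = 2 arcsin(0.3047) ≈ 35.5°.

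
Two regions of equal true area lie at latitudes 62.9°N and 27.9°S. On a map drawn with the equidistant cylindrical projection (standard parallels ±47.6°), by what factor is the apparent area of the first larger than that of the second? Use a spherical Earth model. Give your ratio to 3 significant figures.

In the equirectangular projection with standard parallel φ₀ = 47.6° (x = Rλ cos φ₀, y = Rφ), meridians are true-scale (h = 1) and the parallel scale is k = cos φ₀ / cos φ.
Areal scale at 62.9°: h·k = 1.000 × 1.480 = 1.480.
Areal scale at 27.9°: h·k = 1.000 × 0.7630 = 0.7630.
Ratio = 1.480/0.7630 ≈ 1.94.

1.94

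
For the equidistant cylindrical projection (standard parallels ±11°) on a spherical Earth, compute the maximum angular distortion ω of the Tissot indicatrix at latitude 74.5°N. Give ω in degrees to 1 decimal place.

The equidistant cylindrical projection with φ₀ = 11° has h = 1 (meridians true) and k = cos φ₀ / cos φ along parallels.
At 74.5°: h = 1.000, k = 3.673; principal scales a = 3.673, b = 1.000.
sin(ω/2) = (a − b)/(a + b) = 2.673/4.673 = 0.5720, so ω = 2 arcsin(0.5720) ≈ 69.8°.

69.8°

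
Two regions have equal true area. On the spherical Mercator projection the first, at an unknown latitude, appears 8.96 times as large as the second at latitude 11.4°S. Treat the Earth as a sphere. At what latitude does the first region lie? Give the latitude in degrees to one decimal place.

70.9°

For equal true areas on Mercator, apparent areas scale as sec²φ, so the ratio is cos²φ₂ / cos²φ₁.
cos²φ₂ / cos²φ₁ = 8.96  ⇒  cos φ₁ = cos 11.4° / √8.96 = 0.9803/2.993 = 0.3275.
φ₁ = arccos(0.3275) ≈ 70.9°.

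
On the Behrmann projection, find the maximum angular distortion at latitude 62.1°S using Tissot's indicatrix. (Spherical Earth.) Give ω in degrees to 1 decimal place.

66.5°

The Behrmann projection is cylindrical equal-area with φ₀ = 30°. A cylindrical equal-area projection with standard parallel φ₀ has meridian scale h = cos φ / cos φ₀ and parallel scale k = cos φ₀ / cos φ (so areas are preserved, h·k = 1).
At 62.1°: h = 0.5403, k = 1.851; principal scales a = 1.851, b = 0.5403.
sin(ω/2) = (a − b)/(a + b) = 1.310/2.391 = 0.5481, so ω = 2 arcsin(0.5481) ≈ 66.5°.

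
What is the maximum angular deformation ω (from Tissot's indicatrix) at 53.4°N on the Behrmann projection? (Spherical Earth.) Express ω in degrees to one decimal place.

The Behrmann projection is cylindrical equal-area with φ₀ = 30°. Cylindrical equal-area (φ₀ = 30°): h = cos φ / cos 30° along meridians, k = cos 30° / cos φ along parallels; h·k = 1.
At 53.4°: h = 0.6885, k = 1.453; principal scales a = 1.453, b = 0.6885.
sin(ω/2) = (a − b)/(a + b) = 0.7641/2.141 = 0.3569, so ω = 2 arcsin(0.3569) ≈ 41.8°.

41.8°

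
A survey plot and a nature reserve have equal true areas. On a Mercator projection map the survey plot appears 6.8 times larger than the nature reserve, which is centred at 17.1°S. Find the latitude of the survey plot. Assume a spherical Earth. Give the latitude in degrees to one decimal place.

Mercator areal scale is sec²φ, so apparent-area ratio = sec²φ₁ / sec²φ₂ = cos²φ₂ / cos²φ₁.
cos²φ₂ / cos²φ₁ = 6.8  ⇒  cos φ₁ = cos 17.1° / √6.8 = 0.9558/2.608 = 0.3665.
φ₁ = arccos(0.3665) ≈ 68.5°.

68.5°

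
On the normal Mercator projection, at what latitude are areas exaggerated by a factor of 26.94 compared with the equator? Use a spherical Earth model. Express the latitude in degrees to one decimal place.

78.9°

Mercator areal scale is sec²φ.
sec²φ = 26.94  ⇒  cos²φ = 0.03712  ⇒  cos φ = 0.1927.
φ = arccos(0.1927) ≈ 78.9°.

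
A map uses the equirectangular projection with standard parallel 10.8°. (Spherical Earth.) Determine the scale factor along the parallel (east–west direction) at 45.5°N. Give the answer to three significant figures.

1.40

With standard parallel φ₀ = 10.8°, the equirectangular projection gives x = Rλ cos φ₀, y = Rφ, so h = 1 and k = cos 10.8° / cos φ.
k = cos 10.8° / cos 45.5° = 0.9823/0.7009 = 1.401.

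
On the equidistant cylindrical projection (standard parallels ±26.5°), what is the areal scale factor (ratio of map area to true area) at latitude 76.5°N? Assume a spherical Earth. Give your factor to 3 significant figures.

In the equirectangular projection with standard parallel φ₀ = 26.5° (x = Rλ cos φ₀, y = Rφ), meridians are true-scale (h = 1) and the parallel scale is k = cos φ₀ / cos φ.
Areal scale = h·k = 1 × cos φ₀ / cos φ; at 76.5°, h = 1.000, k = 3.834, so h·k = 3.834.

3.83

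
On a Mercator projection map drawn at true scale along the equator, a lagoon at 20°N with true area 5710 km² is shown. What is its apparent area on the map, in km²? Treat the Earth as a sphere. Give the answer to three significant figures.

Mercator is conformal, so the point scale is isotropic: h = k = sec φ = 1/cos φ.
Areal scale = k² = sec²φ = 1/cos²(20°) = 1/0.9397² = 1.132.
Apparent area = 5710 × 1.132 ≈ 6470 km².

6470 km²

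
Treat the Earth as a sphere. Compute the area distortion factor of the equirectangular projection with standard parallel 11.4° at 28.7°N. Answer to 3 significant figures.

In the equirectangular projection with standard parallel φ₀ = 11.4° (x = Rλ cos φ₀, y = Rφ), meridians are true-scale (h = 1) and the parallel scale is k = cos φ₀ / cos φ.
Areal scale = h·k = 1 × cos φ₀ / cos φ; at 28.7°, h = 1.000, k = 1.118, so h·k = 1.118.

1.12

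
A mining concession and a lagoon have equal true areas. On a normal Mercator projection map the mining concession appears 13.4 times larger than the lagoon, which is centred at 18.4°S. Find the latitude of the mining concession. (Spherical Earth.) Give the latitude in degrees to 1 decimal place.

75.0°

Mercator areal scale is sec²φ, so apparent-area ratio = sec²φ₁ / sec²φ₂ = cos²φ₂ / cos²φ₁.
cos²φ₂ / cos²φ₁ = 13.4  ⇒  cos φ₁ = cos 18.4° / √13.4 = 0.9489/3.661 = 0.2592.
φ₁ = arccos(0.2592) ≈ 75.0°.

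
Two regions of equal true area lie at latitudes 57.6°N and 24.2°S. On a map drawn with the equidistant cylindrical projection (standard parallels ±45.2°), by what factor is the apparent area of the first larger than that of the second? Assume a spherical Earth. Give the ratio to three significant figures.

1.70

The equidistant cylindrical projection with φ₀ = 45.2° has h = 1 (meridians true) and k = cos φ₀ / cos φ along parallels.
Areal scale at 57.6°: h·k = 1.000 × 1.315 = 1.315.
Areal scale at 24.2°: h·k = 1.000 × 0.7725 = 0.7725.
Ratio = 1.315/0.7725 ≈ 1.70.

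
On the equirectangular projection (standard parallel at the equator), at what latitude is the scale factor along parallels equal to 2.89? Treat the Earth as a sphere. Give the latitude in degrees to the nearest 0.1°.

Plate carrée: h = 1, k = sec φ along parallels.
sec φ = 2.89  ⇒  cos φ = 0.3460  ⇒  φ ≈ 69.8°.

69.8°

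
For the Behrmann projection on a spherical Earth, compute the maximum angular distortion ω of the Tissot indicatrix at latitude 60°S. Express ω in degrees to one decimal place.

60.0°

The Behrmann projection is cylindrical equal-area with φ₀ = 30°. For cylindrical equal-area with standard parallel φ₀, h = cos φ / cos φ₀ and k = cos φ₀ / cos φ, so h·k = 1.
At 60°: h = 0.5774, k = 1.732; principal scales a = 1.732, b = 0.5774.
sin(ω/2) = (a − b)/(a + b) = 1.155/2.309 = 0.5000, so ω = 2 arcsin(0.5000) ≈ 60.0°.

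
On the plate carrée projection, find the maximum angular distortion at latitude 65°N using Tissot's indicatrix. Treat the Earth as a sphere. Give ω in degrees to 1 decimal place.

For the equirectangular projection with φ₀ = 0 (plate carrée), h = 1 along meridians and k = sec φ along parallels.
At 65°: h = 1.000, k = 2.366; principal scales a = 2.366, b = 1.000.
sin(ω/2) = (a − b)/(a + b) = 1.366/3.366 = 0.4059, so ω = 2 arcsin(0.4059) ≈ 47.9°.

47.9°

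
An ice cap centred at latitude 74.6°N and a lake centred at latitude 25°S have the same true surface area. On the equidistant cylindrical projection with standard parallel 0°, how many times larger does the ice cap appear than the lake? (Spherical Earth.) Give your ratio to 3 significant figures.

Plate carrée maps x = Rλ, y = Rφ. The meridian scale is h = 1 and the parallel scale is k = 1/cos φ = sec φ.
Areal scale at 74.6°: h·k = 1.000 × 3.766 = 3.766.
Areal scale at 25°: h·k = 1.000 × 1.103 = 1.103.
Ratio = 3.766/1.103 ≈ 3.41.

3.41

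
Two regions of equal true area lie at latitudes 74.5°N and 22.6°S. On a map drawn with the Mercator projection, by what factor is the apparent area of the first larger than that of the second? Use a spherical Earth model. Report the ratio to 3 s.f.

On Mercator, area is exaggerated by sec²φ = 1/cos²φ.
At 74.5°: sec²(74.5°) = 1/0.2672² = 14.00.
At 22.6°: sec²(22.6°) = 1/0.9232² = 1.173.
Ratio = 14.00/1.173 = cos²(22.6°)/cos²(74.5°) ≈ 11.9.

11.9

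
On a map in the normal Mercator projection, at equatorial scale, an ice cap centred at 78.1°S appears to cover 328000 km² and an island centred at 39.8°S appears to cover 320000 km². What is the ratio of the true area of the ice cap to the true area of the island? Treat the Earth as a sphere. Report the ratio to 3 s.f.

On Mercator the areal scale is sec²φ, so true area = apparent × cos²φ.
True area of ice cap: 328000 × cos²(78.1°) = 328000 × 0.04252 = 13950 km².
True area of island: 320000 × cos²(39.8°) = 320000 × 0.5903 = 188900 km².
Ratio = 13950 / 188900 ≈ 0.0738.

0.0738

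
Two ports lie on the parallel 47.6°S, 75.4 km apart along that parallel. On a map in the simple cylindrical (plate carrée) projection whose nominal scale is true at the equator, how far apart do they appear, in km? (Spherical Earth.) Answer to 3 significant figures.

112 km

Plate carrée maps x = Rλ, y = Rφ. The meridian scale is h = 1 and the parallel scale is k = 1/cos φ = sec φ.
Along the parallel, k = sec 47.6° = 1/0.6743 = 1.483.
Map distance = 75.4 × 1.483 ≈ 112 km.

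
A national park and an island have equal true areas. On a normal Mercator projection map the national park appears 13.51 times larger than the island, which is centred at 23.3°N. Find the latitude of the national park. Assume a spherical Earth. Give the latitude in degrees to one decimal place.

75.5°

Mercator areal scale is sec²φ, so apparent-area ratio = sec²φ₁ / sec²φ₂ = cos²φ₂ / cos²φ₁.
cos²φ₂ / cos²φ₁ = 13.51  ⇒  cos φ₁ = cos 23.3° / √13.51 = 0.9184/3.676 = 0.2499.
φ₁ = arccos(0.2499) ≈ 75.5°.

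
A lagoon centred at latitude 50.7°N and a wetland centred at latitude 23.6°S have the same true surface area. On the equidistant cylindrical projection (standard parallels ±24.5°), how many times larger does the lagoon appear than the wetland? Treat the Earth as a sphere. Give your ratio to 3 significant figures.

1.45

With standard parallel φ₀ = 24.5°, the equirectangular projection gives x = Rλ cos φ₀, y = Rφ, so h = 1 and k = cos 24.5° / cos φ.
Areal scale at 50.7°: h·k = 1.000 × 1.437 = 1.437.
Areal scale at 23.6°: h·k = 1.000 × 0.9930 = 0.9930.
Ratio = 1.437/0.9930 ≈ 1.45.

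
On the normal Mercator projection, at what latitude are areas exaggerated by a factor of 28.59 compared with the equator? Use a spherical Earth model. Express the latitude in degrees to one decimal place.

Mercator areal scale is sec²φ.
sec²φ = 28.59  ⇒  cos²φ = 0.03498  ⇒  cos φ = 0.1870.
φ = arccos(0.1870) ≈ 79.2°.

79.2°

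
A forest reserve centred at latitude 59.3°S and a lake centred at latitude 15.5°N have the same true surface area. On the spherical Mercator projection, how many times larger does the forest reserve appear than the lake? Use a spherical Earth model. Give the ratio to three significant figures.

On Mercator, area is exaggerated by sec²φ = 1/cos²φ.
At 59.3°: sec²(59.3°) = 1/0.5105² = 3.837.
At 15.5°: sec²(15.5°) = 1/0.9636² = 1.077.
Ratio = 3.837/1.077 = cos²(15.5°)/cos²(59.3°) ≈ 3.56.

3.56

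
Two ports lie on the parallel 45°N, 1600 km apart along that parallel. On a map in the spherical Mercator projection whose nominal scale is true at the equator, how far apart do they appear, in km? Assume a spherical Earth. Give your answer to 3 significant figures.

2260 km

Mercator is conformal, so the point scale is isotropic: h = k = sec φ = 1/cos φ.
Along the parallel, k = sec 45° = 1/0.7071 = 1.414.
Map distance = 1600 × 1.414 ≈ 2260 km.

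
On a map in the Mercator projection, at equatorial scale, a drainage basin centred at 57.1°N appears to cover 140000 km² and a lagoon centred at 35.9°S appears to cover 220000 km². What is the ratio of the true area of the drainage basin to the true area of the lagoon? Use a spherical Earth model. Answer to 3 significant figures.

0.286

Mercator's areal exaggeration is sec²φ; hence true area = (apparent area) · cos²φ.
True area of drainage basin: 140000 × cos²(57.1°) = 140000 × 0.2950 = 41310 km².
True area of lagoon: 220000 × cos²(35.9°) = 220000 × 0.6562 = 144400 km².
Ratio = 41310 / 144400 ≈ 0.286.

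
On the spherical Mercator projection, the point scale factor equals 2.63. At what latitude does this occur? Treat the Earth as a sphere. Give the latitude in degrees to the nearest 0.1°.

67.7°

Mercator scale is k = sec φ = 1/cos φ.
1/cos φ = 2.63  ⇒  cos φ = 0.3802  ⇒  φ = arccos(0.3802) ≈ 67.7°.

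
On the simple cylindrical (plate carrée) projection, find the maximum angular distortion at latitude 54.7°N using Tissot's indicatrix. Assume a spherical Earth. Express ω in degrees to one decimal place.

31.0°

In the plate carrée (x = Rλ, y = Rφ), meridians are true-scale (h = 1) and parallels are stretched by k = sec φ.
At 54.7°: h = 1.000, k = 1.731; principal scales a = 1.731, b = 1.000.
sin(ω/2) = (a − b)/(a + b) = 0.7305/2.731 = 0.2675, so ω = 2 arcsin(0.2675) ≈ 31.0°.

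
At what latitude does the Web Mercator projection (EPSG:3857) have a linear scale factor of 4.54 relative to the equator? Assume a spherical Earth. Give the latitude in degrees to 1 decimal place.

77.3°

Mercator scale is k = sec φ = 1/cos φ.
1/cos φ = 4.54  ⇒  cos φ = 0.2203  ⇒  φ = arccos(0.2203) ≈ 77.3°.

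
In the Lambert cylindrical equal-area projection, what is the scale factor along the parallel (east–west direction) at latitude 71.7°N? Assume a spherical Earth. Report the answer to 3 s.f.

The Lambert cylindrical equal-area projection is the cylindrical equal-area projection with its standard parallel at the equator (φ₀ = 0). A cylindrical equal-area projection with standard parallel φ₀ has meridian scale h = cos φ / cos φ₀ and parallel scale k = cos φ₀ / cos φ (so areas are preserved, h·k = 1).
k = cos 0° / cos 71.7° = 1.000/0.3140 = 3.185.

3.18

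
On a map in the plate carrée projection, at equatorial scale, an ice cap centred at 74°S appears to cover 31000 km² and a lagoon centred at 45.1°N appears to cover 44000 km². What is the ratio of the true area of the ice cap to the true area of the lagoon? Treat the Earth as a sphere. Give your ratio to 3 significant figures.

Plate carrée has h = 1 and k = sec φ, giving areal scale sec φ; true area = (apparent area) · cos φ.
True area of ice cap: 31000 × cos(74°) = 31000 × 0.2756 = 8545 km².
True area of lagoon: 44000 × cos(45.1°) = 44000 × 0.7059 = 31060 km².
Ratio = 8545 / 31060 ≈ 0.275.

0.275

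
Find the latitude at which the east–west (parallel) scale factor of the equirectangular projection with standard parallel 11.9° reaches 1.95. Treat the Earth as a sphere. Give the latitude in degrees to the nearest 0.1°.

The equidistant cylindrical projection with φ₀ = 11.9° has h = 1 (meridians true) and k = cos φ₀ / cos φ along parallels.
k = cos φ₀ / cos φ = 1.95  ⇒  cos φ = cos 11.9° / 1.95 = 0.5018.
φ = arccos(0.5018) ≈ 59.9°.

59.9°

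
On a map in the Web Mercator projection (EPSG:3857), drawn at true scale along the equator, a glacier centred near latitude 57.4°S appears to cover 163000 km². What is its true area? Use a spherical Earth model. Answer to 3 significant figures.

47300 km²

The Mercator projection is conformal; its linear scale factor is the same in every direction and equals sec φ = 1/cos φ.
Areal scale = k² = sec²φ = 1/cos²(57.4°) = 1/0.5388² = 3.445.
True area = apparent / (areal scale) = 163000 / 3.445 ≈ 47300 km².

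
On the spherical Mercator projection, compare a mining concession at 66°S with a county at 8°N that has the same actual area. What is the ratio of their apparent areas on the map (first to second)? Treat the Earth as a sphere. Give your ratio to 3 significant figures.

5.93

Mercator is conformal with k = sec φ, so areal scale = k² = sec²φ.
At 66°: sec²(66°) = 1/0.4067² = 6.045.
At 8°: sec²(8°) = 1/0.9903² = 1.020.
Ratio = 6.045/1.020 = cos²(8°)/cos²(66°) ≈ 5.93.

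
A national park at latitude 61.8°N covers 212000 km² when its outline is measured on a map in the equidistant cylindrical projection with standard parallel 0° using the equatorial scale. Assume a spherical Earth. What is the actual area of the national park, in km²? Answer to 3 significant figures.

100000 km²

For the equirectangular projection with φ₀ = 0 (plate carrée), h = 1 along meridians and k = sec φ along parallels.
Areal scale = h·k = 1 × sec φ; at 61.8°, h = 1.000, k = 2.116, so h·k = 2.116.
True area = apparent / (areal scale) = 212000 / 2.116 ≈ 100000 km².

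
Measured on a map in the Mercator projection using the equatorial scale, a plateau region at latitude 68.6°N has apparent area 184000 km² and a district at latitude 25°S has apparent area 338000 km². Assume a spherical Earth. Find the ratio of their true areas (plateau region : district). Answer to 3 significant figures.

0.0882

Mercator's areal exaggeration is sec²φ; hence true area = (apparent area) · cos²φ.
True area of plateau region: 184000 × cos²(68.6°) = 184000 × 0.1331 = 24500 km².
True area of district: 338000 × cos²(25°) = 338000 × 0.8214 = 277600 km².
Ratio = 24500 / 277600 ≈ 0.0882.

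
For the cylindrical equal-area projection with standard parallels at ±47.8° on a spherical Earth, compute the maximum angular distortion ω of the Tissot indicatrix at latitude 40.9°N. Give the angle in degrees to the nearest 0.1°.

For cylindrical equal-area with standard parallel φ₀, h = cos φ / cos φ₀ and k = cos φ₀ / cos φ, so h·k = 1.
At 40.9°: h = 1.125, k = 0.8887; principal scales a = 1.125, b = 0.8887.
sin(ω/2) = (a − b)/(a + b) = 0.2366/2.014 = 0.1175, so ω = 2 arcsin(0.1175) ≈ 13.5°.

13.5°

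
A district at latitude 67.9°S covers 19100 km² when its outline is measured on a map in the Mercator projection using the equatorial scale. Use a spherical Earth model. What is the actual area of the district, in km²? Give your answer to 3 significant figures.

2700 km²

For Mercator, h = k = sec φ (a conformal cylindrical projection has a single point scale, 1/cos φ).
Areal scale = k² = sec²φ = 1/cos²(67.9°) = 1/0.3762² = 7.065.
True area = apparent / (areal scale) = 19100 / 7.065 ≈ 2700 km².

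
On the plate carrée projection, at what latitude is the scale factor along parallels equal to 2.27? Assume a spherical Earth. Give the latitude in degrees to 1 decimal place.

Plate carrée: h = 1, k = sec φ along parallels.
sec φ = 2.27  ⇒  cos φ = 0.4405  ⇒  φ ≈ 63.9°.

63.9°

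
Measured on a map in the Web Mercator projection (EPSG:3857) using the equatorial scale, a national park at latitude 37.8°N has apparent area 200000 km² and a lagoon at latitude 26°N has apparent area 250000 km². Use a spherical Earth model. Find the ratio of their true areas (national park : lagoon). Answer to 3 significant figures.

Since Mercator area scale is 1/cos²φ, the true area equals the apparent area multiplied by cos²φ.
True area of national park: 200000 × cos²(37.8°) = 200000 × 0.6243 = 124900 km².
True area of lagoon: 250000 × cos²(26°) = 250000 × 0.8078 = 202000 km².
Ratio = 124900 / 202000 ≈ 0.618.

0.618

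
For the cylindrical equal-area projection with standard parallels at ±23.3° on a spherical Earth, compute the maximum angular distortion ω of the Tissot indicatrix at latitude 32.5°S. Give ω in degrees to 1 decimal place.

9.8°

Cylindrical equal-area (φ₀ = 23.3°): h = cos φ / cos 23.3° along meridians, k = cos 23.3° / cos φ along parallels; h·k = 1.
At 32.5°: h = 0.9183, k = 1.089; principal scales a = 1.089, b = 0.9183.
sin(ω/2) = (a − b)/(a + b) = 0.1707/2.007 = 0.08505, so ω = 2 arcsin(0.08505) ≈ 9.8°.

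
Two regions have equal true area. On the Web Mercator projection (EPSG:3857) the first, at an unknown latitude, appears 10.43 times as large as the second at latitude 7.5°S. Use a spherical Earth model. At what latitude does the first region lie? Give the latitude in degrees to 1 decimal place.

Mercator areal scale is sec²φ, so apparent-area ratio = sec²φ₁ / sec²φ₂ = cos²φ₂ / cos²φ₁.
cos²φ₂ / cos²φ₁ = 10.43  ⇒  cos φ₁ = cos 7.5° / √10.43 = 0.9914/3.230 = 0.3070.
φ₁ = arccos(0.3070) ≈ 72.1°.

72.1°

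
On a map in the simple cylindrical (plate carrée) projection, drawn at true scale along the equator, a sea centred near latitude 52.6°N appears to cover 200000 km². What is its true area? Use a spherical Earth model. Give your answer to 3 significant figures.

In the plate carrée (x = Rλ, y = Rφ), meridians are true-scale (h = 1) and parallels are stretched by k = sec φ.
Areal scale = h·k = 1 × sec φ; at 52.6°, h = 1.000, k = 1.646, so h·k = 1.646.
True area = apparent / (areal scale) = 200000 / 1.646 ≈ 121000 km².

121000 km²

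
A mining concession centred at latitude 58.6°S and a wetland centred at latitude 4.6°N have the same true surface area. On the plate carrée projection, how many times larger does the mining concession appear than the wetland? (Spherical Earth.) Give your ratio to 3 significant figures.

For the equirectangular projection with φ₀ = 0 (plate carrée), h = 1 along meridians and k = sec φ along parallels.
Areal scale at 58.6°: h·k = 1.000 × 1.919 = 1.919.
Areal scale at 4.6°: h·k = 1.000 × 1.003 = 1.003.
Ratio = 1.919/1.003 ≈ 1.91.

1.91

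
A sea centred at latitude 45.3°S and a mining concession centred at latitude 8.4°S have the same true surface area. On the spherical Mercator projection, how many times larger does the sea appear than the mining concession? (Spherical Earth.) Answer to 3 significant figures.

Mercator areal scale is sec²φ.
At 45.3°: sec²(45.3°) = 1/0.7034² = 2.021.
At 8.4°: sec²(8.4°) = 1/0.9893² = 1.022.
Ratio = 2.021/1.022 = cos²(8.4°)/cos²(45.3°) ≈ 1.98.

1.98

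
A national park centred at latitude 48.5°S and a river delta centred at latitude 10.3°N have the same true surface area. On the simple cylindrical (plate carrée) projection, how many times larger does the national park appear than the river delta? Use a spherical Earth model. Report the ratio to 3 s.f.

Plate carrée maps x = Rλ, y = Rφ. The meridian scale is h = 1 and the parallel scale is k = 1/cos φ = sec φ.
Areal scale at 48.5°: h·k = 1.000 × 1.509 = 1.509.
Areal scale at 10.3°: h·k = 1.000 × 1.016 = 1.016.
Ratio = 1.509/1.016 ≈ 1.48.

1.48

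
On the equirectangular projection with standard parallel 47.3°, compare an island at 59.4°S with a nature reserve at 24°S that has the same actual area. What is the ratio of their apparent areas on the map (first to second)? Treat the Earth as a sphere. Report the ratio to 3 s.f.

The equidistant cylindrical projection with φ₀ = 47.3° has h = 1 (meridians true) and k = cos φ₀ / cos φ along parallels.
Areal scale at 59.4°: h·k = 1.000 × 1.332 = 1.332.
Areal scale at 24°: h·k = 1.000 × 0.7423 = 0.7423.
Ratio = 1.332/0.7423 ≈ 1.79.

1.79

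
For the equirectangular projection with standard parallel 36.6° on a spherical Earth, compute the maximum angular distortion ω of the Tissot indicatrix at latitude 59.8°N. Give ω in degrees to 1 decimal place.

With standard parallel φ₀ = 36.6°, the equirectangular projection gives x = Rλ cos φ₀, y = Rφ, so h = 1 and k = cos 36.6° / cos φ.
At 59.8°: h = 1.000, k = 1.596; principal scales a = 1.596, b = 1.000.
sin(ω/2) = (a − b)/(a + b) = 0.5960/2.596 = 0.2296, so ω = 2 arcsin(0.2296) ≈ 26.5°.

26.5°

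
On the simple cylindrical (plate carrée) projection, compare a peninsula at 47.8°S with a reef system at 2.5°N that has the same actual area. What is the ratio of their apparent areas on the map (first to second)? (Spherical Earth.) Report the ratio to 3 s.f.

1.49

Plate carrée maps x = Rλ, y = Rφ. The meridian scale is h = 1 and the parallel scale is k = 1/cos φ = sec φ.
Areal scale at 47.8°: h·k = 1.000 × 1.489 = 1.489.
Areal scale at 2.5°: h·k = 1.000 × 1.001 = 1.001.
Ratio = 1.489/1.001 ≈ 1.49.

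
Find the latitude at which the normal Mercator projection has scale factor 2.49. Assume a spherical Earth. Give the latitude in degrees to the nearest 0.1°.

Mercator scale is k = sec φ = 1/cos φ.
1/cos φ = 2.49  ⇒  cos φ = 0.4016  ⇒  φ = arccos(0.4016) ≈ 66.3°.

66.3°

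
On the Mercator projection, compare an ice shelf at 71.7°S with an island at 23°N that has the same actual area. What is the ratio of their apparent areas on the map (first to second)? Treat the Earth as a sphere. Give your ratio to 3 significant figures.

Mercator areal scale is sec²φ.
At 71.7°: sec²(71.7°) = 1/0.3140² = 10.14.
At 23°: sec²(23°) = 1/0.9205² = 1.180.
Ratio = 10.14/1.180 = cos²(23°)/cos²(71.7°) ≈ 8.59.

8.59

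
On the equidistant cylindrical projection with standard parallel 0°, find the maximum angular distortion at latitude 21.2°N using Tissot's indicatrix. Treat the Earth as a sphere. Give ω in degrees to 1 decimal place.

For the equirectangular projection with φ₀ = 0 (plate carrée), h = 1 along meridians and k = sec φ along parallels.
At 21.2°: h = 1.000, k = 1.073; principal scales a = 1.073, b = 1.000.
sin(ω/2) = (a − b)/(a + b) = 0.07259/2.073 = 0.03502, so ω = 2 arcsin(0.03502) ≈ 4.0°.

4.0°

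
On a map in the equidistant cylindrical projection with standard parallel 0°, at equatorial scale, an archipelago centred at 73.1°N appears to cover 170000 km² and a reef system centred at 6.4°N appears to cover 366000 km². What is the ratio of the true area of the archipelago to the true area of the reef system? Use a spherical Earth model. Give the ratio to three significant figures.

On the plate carrée, areal scale = h·k = 1 × sec φ, so true area = apparent × cos φ.
True area of archipelago: 170000 × cos(73.1°) = 170000 × 0.2907 = 49420 km².
True area of reef system: 366000 × cos(6.4°) = 366000 × 0.9938 = 363700 km².
Ratio = 49420 / 363700 ≈ 0.136.

0.136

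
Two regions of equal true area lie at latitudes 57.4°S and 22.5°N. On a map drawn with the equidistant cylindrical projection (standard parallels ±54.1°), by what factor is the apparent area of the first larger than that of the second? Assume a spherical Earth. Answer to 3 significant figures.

With standard parallel φ₀ = 54.1°, the equirectangular projection gives x = Rλ cos φ₀, y = Rφ, so h = 1 and k = cos 54.1° / cos φ.
Areal scale at 57.4°: h·k = 1.000 × 1.088 = 1.088.
Areal scale at 22.5°: h·k = 1.000 × 0.6347 = 0.6347.
Ratio = 1.088/0.6347 ≈ 1.71.

1.71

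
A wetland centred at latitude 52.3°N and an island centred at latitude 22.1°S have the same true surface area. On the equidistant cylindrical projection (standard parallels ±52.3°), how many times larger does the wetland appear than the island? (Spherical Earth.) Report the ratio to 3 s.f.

1.52

With standard parallel φ₀ = 52.3°, the equirectangular projection gives x = Rλ cos φ₀, y = Rφ, so h = 1 and k = cos 52.3° / cos φ.
Areal scale at 52.3°: h·k = 1.000 × 1.000 = 1.000.
Areal scale at 22.1°: h·k = 1.000 × 0.6600 = 0.6600.
Ratio = 1.000/0.6600 ≈ 1.52.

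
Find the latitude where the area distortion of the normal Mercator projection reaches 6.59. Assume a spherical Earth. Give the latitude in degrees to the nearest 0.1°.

Mercator areal scale is sec²φ.
sec²φ = 6.59  ⇒  cos²φ = 0.1517  ⇒  cos φ = 0.3895.
φ = arccos(0.3895) ≈ 67.1°.

67.1°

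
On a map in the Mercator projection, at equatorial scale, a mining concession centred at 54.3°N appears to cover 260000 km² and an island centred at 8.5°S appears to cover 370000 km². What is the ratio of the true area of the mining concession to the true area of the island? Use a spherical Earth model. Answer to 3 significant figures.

0.245

Since Mercator area scale is 1/cos²φ, the true area equals the apparent area multiplied by cos²φ.
True area of mining concession: 260000 × cos²(54.3°) = 260000 × 0.3405 = 88540 km².
True area of island: 370000 × cos²(8.5°) = 370000 × 0.9782 = 361900 km².
Ratio = 88540 / 361900 ≈ 0.245.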